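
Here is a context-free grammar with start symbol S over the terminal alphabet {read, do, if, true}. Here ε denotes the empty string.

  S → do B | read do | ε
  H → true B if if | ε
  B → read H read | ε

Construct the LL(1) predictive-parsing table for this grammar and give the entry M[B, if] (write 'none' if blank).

FIRST(S): from S→do B we get {do}; from S→read do we get {read}; from S→ε we get {ε}. So FIRST(S) = {ε, do, read}.
FIRST(H): from H→true B if if we get {true}; from H→ε we get {ε}. So FIRST(H) = {ε, true}.
FIRST(B): from B→read H read we get {read}; from B→ε we get {ε}. So FIRST(B) = {ε, read}.
FOLLOW(S) includes $ since S is the start symbol.
FOLLOW(S): S appears on no right-hand side. Thus FOLLOW(S) = {$}.
FOLLOW(B): in S→do B, the suffix after B is empty, so FOLLOW(B) ⊇ FOLLOW(S) = {$}; in H→true B if if, B is followed by if if with FIRST {if}. Thus FOLLOW(B) = {$, if}.
For B → read H read: FIRST(read H read) = {read}, so it goes in M[B, t] for t ∈ {read}.
For B → ε: FIRST(ε) = {ε}, so it goes in M[B, t] for t ∈ {}; since ε ∈ FIRST, also for every t ∈ FOLLOW(B) = {$, if}.

B → ε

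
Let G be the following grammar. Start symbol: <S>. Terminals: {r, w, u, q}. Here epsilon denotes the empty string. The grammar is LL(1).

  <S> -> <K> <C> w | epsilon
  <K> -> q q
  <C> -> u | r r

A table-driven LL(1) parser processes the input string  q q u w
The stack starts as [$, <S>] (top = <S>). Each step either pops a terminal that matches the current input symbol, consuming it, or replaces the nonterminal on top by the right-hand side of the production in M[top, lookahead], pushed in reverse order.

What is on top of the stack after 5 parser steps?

u

step 1: stack=$ <S>  input=q q u w $  — expand <S> -> <K> <C> w
step 2: stack=$ w <C> <K>  input=q q u w $  — expand <K> -> q q
step 3: stack=$ w <C> q q  input=q q u w $  — match q
step 4: stack=$ w <C> q  input=q u w $  — match q
step 5: stack=$ w <C>  input=u w $  — expand <C> -> u
Stack after step 5: $ w u (top = u).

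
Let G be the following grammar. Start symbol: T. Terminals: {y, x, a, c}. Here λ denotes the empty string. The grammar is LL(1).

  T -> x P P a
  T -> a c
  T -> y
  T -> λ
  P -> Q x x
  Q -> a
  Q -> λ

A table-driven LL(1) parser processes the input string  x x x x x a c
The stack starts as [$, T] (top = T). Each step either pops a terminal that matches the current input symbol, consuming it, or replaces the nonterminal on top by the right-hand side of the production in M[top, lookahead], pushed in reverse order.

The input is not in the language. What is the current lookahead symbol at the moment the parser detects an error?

      Stack        Input            Action
   1  $ T          x x x x x a c $  expand T -> x P P a
   2  $ a P P x    x x x x x a c $  match x
   3  $ a P P      x x x x a c $    expand P -> Q x x
   4  $ a P x x Q  x x x x a c $    expand Q -> λ
   5  $ a P x x    x x x x a c $    match x
   6  $ a P x      x x x a c $      match x
   7  $ a P        x x a c $        expand P -> Q x x
   8  $ a x x Q    x x a c $        expand Q -> λ
   9  $ a x x      x x a c $        match x
  10  $ a x        x a c $          match x
  11  $ a          a c $            match a
  12  $            c $              error: stack empty but input remains

c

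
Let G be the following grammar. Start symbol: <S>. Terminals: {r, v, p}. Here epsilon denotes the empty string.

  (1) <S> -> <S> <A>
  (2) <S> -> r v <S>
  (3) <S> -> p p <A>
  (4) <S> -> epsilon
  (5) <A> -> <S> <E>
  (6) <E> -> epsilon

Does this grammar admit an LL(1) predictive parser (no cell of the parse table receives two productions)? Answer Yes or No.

No

FIRST(<S>) = {epsilon, p, r}
FIRST(<A>) = {epsilon, p, r}
FIRST(<E>) = {epsilon}
FOLLOW(<S>) = {$, p, r}
FOLLOW(<A>) = {$, p, r}
FOLLOW(<E>) = {$, p, r}
Cell M[<S>, $] receives both <S> -> <S> <A> and <S> -> epsilon — the grammar is not LL(1).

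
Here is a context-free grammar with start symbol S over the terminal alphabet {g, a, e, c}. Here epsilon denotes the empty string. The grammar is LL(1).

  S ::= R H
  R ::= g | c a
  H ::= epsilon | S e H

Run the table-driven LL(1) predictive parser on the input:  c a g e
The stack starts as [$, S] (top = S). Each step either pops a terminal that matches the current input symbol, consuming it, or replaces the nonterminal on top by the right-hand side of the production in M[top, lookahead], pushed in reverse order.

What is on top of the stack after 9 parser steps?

e

step 1: stack=$ S  input=c a g e $  — expand S ::= R H
step 2: stack=$ H R  input=c a g e $  — expand R ::= c a
step 3: stack=$ H a c  input=c a g e $  — match c
step 4: stack=$ H a  input=a g e $  — match a
step 5: stack=$ H  input=g e $  — expand H ::= S e H
step 6: stack=$ H e S  input=g e $  — expand S ::= R H
step 7: stack=$ H e H R  input=g e $  — expand R ::= g
step 8: stack=$ H e H g  input=g e $  — match g
step 9: stack=$ H e H  input=e $  — expand H ::= epsilon
Stack after step 9: $ H e (top = e).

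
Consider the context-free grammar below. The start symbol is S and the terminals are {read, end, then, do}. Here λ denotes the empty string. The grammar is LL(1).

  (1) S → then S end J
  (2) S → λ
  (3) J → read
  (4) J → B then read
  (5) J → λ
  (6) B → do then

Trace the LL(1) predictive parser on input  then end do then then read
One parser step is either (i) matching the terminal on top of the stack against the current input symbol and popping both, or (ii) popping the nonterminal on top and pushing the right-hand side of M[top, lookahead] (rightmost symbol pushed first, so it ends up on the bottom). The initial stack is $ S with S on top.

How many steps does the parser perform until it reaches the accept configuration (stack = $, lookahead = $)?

10

step 1: stack=$ S  input=then end do then then read $  — expand S → then S end J
step 2: stack=$ J end S then  input=then end do then then read $  — match then
step 3: stack=$ J end S  input=end do then then read $  — expand S → λ
step 4: stack=$ J end  input=end do then then read $  — match end
step 5: stack=$ J  input=do then then read $  — expand J → B then read
step 6: stack=$ read then B  input=do then then read $  — expand B → do then
step 7: stack=$ read then then do  input=do then then read $  — match do
step 8: stack=$ read then then  input=then then read $  — match then
step 9: stack=$ read then  input=then read $  — match then
step 10: stack=$ read  input=read $  — match read
Accept reached after 10 steps.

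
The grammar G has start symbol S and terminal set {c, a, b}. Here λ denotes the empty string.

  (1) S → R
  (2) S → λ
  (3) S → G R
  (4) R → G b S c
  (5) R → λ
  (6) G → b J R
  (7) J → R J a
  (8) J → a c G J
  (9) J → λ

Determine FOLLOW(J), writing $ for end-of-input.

FIRST(G) = {b}
FIRST(R) = {λ, b}  (via G b S c)
FIRST(S) = {λ, b}  (via R, G R)
FIRST(J) = {λ, a, b}  (via R J a)
FOLLOW(S) includes $ since S is the start symbol.
FOLLOW(S): in R→G b S c, S is followed by c with FIRST {c}. Thus FOLLOW(S) = {$, c}.
FOLLOW(R): in S→R, the suffix after R is empty, so FOLLOW(R) ⊇ FOLLOW(S) = {$, c}; in S→G R, the suffix after R is empty, so FOLLOW(R) ⊇ FOLLOW(S) = {$, c}; in G→b J R, the suffix after R is empty, so FOLLOW(R) ⊇ FOLLOW(G) = {$, a, b, c}; in J→R J a, R is followed by J a with FIRST {a, b}. Thus FOLLOW(R) = {$, a, b, c}.
FOLLOW(G): in S→G R, G is followed by R with FIRST {λ, b}; in S→G R, the suffix after G is nullable, so FOLLOW(G) ⊇ FOLLOW(S) = {$, c}; in R→G b S c, G is followed by b S c with FIRST {b}; in J→a c G J, G is followed by J with FIRST {λ, a, b}; in J→a c G J, the suffix after G is nullable, so FOLLOW(G) ⊇ FOLLOW(J) = {$, a, b, c}. Thus FOLLOW(G) = {$, a, b, c}.
FOLLOW(J): in G→b J R, J is followed by R with FIRST {λ, b}; in G→b J R, the suffix after J is nullable, so FOLLOW(J) ⊇ FOLLOW(G) = {$, a, b, c}; in J→R J a, J is followed by a with FIRST {a}; in J→a c G J, the suffix after J is empty (adds nothing new). Thus FOLLOW(J) = {$, a, b, c}.

{$, a, b, c}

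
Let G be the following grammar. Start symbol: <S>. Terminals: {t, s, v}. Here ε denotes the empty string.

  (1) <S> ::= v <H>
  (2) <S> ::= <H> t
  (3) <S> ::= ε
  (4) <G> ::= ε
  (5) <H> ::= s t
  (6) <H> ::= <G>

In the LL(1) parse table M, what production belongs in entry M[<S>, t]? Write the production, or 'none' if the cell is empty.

<S> ::= <H> t

FIRST(<G>) = {ε}
FIRST(<H>) = {ε, s}  (via <G>)
FIRST(<S>) = {ε, s, t, v}  (via <H> t)
FOLLOW(<S>) includes $ since <S> is the start symbol.
FOLLOW(<S>): <S> appears on no right-hand side. Thus FOLLOW(<S>) = {$}.
For <S> ::= v <H>: FIRST(v <H>) = {v}, so it goes in M[<S>, t] for t ∈ {v}.
For <S> ::= <H> t: FIRST(<H> t) = {s, t}, so it goes in M[<S>, t] for t ∈ {s, t}.
For <S> ::= ε: FIRST(ε) = {ε}, so it goes in M[<S>, t] for t ∈ {}; since ε ∈ FIRST, also for every t ∈ FOLLOW(<S>) = {$}.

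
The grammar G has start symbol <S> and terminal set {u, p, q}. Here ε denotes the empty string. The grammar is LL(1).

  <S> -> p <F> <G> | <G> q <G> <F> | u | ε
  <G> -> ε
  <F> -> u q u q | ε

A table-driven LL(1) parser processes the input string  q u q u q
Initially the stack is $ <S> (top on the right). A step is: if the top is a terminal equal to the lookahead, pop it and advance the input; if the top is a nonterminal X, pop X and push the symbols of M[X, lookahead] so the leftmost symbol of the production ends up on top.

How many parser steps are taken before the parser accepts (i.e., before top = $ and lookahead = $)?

step 1: stack=$ <S>  input=q u q u q $  — expand <S> -> <G> q <G> <F>
step 2: stack=$ <F> <G> q <G>  input=q u q u q $  — expand <G> -> ε
step 3: stack=$ <F> <G> q  input=q u q u q $  — match q
step 4: stack=$ <F> <G>  input=u q u q $  — expand <G> -> ε
step 5: stack=$ <F>  input=u q u q $  — expand <F> -> u q u q
step 6: stack=$ q u q u  input=u q u q $  — match u
step 7: stack=$ q u q  input=q u q $  — match q
step 8: stack=$ q u  input=u q $  — match u
step 9: stack=$ q  input=q $  — match q
Accept reached after 9 steps.

9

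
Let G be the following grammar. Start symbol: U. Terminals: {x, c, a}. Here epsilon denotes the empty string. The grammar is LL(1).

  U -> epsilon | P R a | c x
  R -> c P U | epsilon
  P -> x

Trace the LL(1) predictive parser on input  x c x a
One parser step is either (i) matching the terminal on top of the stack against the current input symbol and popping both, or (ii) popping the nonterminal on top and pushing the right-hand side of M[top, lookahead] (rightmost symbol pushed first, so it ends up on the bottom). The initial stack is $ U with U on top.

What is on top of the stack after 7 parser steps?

U

step 1: stack=$ U  input=x c x a $  — expand U -> P R a
step 2: stack=$ a R P  input=x c x a $  — expand P -> x
step 3: stack=$ a R x  input=x c x a $  — match x
step 4: stack=$ a R  input=c x a $  — expand R -> c P U
step 5: stack=$ a U P c  input=c x a $  — match c
step 6: stack=$ a U P  input=x a $  — expand P -> x
step 7: stack=$ a U x  input=x a $  — match x
Stack after step 7: $ a U (top = U).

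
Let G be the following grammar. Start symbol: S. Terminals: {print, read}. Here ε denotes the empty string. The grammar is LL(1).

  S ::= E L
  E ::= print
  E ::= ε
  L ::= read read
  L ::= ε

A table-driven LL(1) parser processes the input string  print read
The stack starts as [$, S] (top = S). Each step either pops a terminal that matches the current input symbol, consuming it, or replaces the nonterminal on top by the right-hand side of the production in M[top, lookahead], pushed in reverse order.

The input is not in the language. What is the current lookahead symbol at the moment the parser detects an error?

     Stack        Input         Action
  1  $ S          print read $  expand S ::= E L
  2  $ L E        print read $  expand E ::= print
  3  $ L print    print read $  match print
  4  $ L          read $        expand L ::= read read
  5  $ read read  read $        match read
  6  $ read       $             error: top is terminal read but lookahead is $

$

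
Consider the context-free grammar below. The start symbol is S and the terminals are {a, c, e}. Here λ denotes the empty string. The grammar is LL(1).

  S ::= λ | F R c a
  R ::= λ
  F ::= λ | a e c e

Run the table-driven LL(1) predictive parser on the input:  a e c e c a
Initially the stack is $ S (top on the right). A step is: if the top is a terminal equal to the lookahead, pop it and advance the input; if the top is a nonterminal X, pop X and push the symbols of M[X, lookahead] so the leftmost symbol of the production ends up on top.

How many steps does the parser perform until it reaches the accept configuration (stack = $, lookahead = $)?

9

step 1: stack=$ S  input=a e c e c a $  — expand S ::= F R c a
step 2: stack=$ a c R F  input=a e c e c a $  — expand F ::= a e c e
step 3: stack=$ a c R e c e a  input=a e c e c a $  — match a
step 4: stack=$ a c R e c e  input=e c e c a $  — match e
step 5: stack=$ a c R e c  input=c e c a $  — match c
step 6: stack=$ a c R e  input=e c a $  — match e
step 7: stack=$ a c R  input=c a $  — expand R ::= λ
step 8: stack=$ a c  input=c a $  — match c
step 9: stack=$ a  input=a $  — match a
Accept reached after 9 steps.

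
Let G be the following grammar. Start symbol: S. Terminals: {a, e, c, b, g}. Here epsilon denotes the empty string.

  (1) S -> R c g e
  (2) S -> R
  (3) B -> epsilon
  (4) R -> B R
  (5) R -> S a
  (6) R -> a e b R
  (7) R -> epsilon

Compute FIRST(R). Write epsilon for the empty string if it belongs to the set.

{epsilon, a, c}

FIRST(B) = {epsilon}
FIRST(S) = {epsilon, a, c}  (via R c g e, R)
FIRST(R) = {epsilon, a, c}  (via B R, S a)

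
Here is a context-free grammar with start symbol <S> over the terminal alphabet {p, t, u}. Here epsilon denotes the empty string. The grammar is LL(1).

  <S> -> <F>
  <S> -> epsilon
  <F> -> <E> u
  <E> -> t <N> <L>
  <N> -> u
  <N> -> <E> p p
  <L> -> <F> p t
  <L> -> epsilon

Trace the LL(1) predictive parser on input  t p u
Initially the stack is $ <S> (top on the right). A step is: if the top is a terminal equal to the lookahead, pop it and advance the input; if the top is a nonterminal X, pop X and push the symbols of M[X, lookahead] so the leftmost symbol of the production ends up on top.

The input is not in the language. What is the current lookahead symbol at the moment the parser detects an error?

p

     Stack          Input    Action
  1  $ <S>          t p u $  expand <S> -> <F>
  2  $ <F>          t p u $  expand <F> -> <E> u
  3  $ u <E>        t p u $  expand <E> -> t <N> <L>
  4  $ u <L> <N> t  t p u $  match t
  5  $ u <L> <N>    p u $    error: M[<N>, p] is empty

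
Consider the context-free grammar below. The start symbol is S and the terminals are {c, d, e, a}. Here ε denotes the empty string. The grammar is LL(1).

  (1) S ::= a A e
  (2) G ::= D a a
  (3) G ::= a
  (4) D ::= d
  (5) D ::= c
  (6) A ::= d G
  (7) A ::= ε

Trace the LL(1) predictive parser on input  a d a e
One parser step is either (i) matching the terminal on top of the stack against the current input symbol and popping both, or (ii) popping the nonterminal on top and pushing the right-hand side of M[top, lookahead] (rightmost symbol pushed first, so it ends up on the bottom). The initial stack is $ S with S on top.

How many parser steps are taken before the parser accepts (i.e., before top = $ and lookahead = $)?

step 1: stack=$ S  input=a d a e $  — expand S ::= a A e
step 2: stack=$ e A a  input=a d a e $  — match a
step 3: stack=$ e A  input=d a e $  — expand A ::= d G
step 4: stack=$ e G d  input=d a e $  — match d
step 5: stack=$ e G  input=a e $  — expand G ::= a
step 6: stack=$ e a  input=a e $  — match a
step 7: stack=$ e  input=e $  — match e
Accept reached after 7 steps.

7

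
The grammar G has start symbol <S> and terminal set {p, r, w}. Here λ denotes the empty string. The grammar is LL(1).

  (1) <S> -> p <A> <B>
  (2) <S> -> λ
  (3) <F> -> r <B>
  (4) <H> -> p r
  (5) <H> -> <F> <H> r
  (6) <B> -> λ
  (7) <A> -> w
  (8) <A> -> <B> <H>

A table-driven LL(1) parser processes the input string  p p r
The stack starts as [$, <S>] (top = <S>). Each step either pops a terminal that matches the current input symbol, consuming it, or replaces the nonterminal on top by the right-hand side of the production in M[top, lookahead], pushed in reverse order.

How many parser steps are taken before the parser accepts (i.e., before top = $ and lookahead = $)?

8

     Stack          Input    Action
  1  $ <S>          p p r $  expand <S> -> p <A> <B>
  2  $ <B> <A> p    p p r $  match p
  3  $ <B> <A>      p r $    expand <A> -> <B> <H>
  4  $ <B> <H> <B>  p r $    expand <B> -> λ
  5  $ <B> <H>      p r $    expand <H> -> p r
  6  $ <B> r p      p r $    match p
  7  $ <B> r        r $      match r
  8  $ <B>          $        expand <B> -> λ
Accept reached after 8 steps.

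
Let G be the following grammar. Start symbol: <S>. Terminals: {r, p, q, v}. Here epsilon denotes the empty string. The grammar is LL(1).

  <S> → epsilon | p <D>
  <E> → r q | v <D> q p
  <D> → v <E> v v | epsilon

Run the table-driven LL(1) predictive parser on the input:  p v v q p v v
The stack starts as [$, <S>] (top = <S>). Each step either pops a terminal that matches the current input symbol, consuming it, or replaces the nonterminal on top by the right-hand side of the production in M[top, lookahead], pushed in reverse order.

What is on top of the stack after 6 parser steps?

<D>

step 1: stack=$ <S>  input=p v v q p v v $  — expand <S> → p <D>
step 2: stack=$ <D> p  input=p v v q p v v $  — match p
step 3: stack=$ <D>  input=v v q p v v $  — expand <D> → v <E> v v
step 4: stack=$ v v <E> v  input=v v q p v v $  — match v
step 5: stack=$ v v <E>  input=v q p v v $  — expand <E> → v <D> q p
step 6: stack=$ v v p q <D> v  input=v q p v v $  — match v
Stack after step 6: $ v v p q <D> (top = <D>).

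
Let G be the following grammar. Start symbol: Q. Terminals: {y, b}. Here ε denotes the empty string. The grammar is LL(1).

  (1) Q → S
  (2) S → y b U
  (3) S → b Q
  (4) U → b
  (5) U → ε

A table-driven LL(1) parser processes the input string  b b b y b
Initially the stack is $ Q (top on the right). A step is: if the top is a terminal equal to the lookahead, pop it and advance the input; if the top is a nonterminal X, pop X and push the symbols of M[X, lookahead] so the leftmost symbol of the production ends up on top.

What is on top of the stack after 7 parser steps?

step 1: stack=$ Q  input=b b b y b $  — expand Q → S
step 2: stack=$ S  input=b b b y b $  — expand S → b Q
step 3: stack=$ Q b  input=b b b y b $  — match b
step 4: stack=$ Q  input=b b y b $  — expand Q → S
step 5: stack=$ S  input=b b y b $  — expand S → b Q
step 6: stack=$ Q b  input=b b y b $  — match b
step 7: stack=$ Q  input=b y b $  — expand Q → S
Stack after step 7: $ S (top = S).

S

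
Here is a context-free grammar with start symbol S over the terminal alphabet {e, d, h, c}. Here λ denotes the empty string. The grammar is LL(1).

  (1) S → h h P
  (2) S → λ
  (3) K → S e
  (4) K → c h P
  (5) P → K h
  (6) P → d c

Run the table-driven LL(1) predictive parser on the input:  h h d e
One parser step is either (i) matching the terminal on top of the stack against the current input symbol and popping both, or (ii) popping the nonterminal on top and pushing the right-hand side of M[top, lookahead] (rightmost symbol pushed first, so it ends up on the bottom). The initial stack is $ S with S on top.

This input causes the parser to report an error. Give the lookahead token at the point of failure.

     Stack    Input      Action
  1  $ S      h h d e $  expand S → h h P
  2  $ P h h  h h d e $  match h
  3  $ P h    h d e $    match h
  4  $ P      d e $      expand P → d c
  5  $ c d    d e $      match d
  6  $ c      e $        error: top is terminal c but lookahead is e

e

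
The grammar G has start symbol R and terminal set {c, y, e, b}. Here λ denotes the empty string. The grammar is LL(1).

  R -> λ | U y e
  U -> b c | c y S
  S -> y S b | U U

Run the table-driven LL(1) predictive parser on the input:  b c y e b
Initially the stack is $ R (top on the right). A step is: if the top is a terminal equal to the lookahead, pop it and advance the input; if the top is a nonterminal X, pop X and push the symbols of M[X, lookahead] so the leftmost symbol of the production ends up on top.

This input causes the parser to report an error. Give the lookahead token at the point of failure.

b

     Stack      Input        Action
  1  $ R        b c y e b $  expand R -> U y e
  2  $ e y U    b c y e b $  expand U -> b c
  3  $ e y c b  b c y e b $  match b
  4  $ e y c    c y e b $    match c
  5  $ e y      y e b $      match y
  6  $ e        e b $        match e
  7  $          b $          error: stack empty but input remains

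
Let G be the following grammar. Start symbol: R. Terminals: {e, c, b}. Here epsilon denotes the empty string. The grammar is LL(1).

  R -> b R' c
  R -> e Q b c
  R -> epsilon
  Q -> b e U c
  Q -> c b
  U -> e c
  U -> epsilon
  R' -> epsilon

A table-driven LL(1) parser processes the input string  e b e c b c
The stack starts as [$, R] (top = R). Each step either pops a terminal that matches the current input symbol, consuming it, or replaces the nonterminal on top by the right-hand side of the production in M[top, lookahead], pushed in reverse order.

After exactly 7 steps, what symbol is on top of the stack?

     Stack          Input          Action
  1  $ R            e b e c b c $  expand R -> e Q b c
  2  $ c b Q e      e b e c b c $  match e
  3  $ c b Q        b e c b c $    expand Q -> b e U c
  4  $ c b c U e b  b e c b c $    match b
  5  $ c b c U e    e c b c $      match e
  6  $ c b c U      c b c $        expand U -> epsilon
  7  $ c b c        c b c $        match c
Stack after step 7: $ c b (top = b).

b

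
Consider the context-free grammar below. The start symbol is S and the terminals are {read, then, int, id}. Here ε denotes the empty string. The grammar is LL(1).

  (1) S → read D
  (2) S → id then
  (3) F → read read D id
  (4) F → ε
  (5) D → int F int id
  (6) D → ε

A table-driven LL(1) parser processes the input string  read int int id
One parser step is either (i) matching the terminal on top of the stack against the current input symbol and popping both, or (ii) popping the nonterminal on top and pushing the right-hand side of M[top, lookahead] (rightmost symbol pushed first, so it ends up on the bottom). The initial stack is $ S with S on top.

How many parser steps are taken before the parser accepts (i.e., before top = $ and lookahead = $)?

7

step 1: stack=$ S  input=read int int id $  — expand S → read D
step 2: stack=$ D read  input=read int int id $  — match read
step 3: stack=$ D  input=int int id $  — expand D → int F int id
step 4: stack=$ id int F int  input=int int id $  — match int
step 5: stack=$ id int F  input=int id $  — expand F → ε
step 6: stack=$ id int  input=int id $  — match int
step 7: stack=$ id  input=id $  — match id
Accept reached after 7 steps.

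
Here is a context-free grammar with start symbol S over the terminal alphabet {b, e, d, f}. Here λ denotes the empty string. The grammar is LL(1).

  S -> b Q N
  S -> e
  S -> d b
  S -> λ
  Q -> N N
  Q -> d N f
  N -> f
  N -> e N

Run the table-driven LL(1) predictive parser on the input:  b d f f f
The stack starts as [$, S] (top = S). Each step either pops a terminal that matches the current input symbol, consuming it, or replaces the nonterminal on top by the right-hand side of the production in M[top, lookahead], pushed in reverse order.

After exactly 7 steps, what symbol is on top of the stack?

step 1: stack=$ S  input=b d f f f $  — expand S -> b Q N
step 2: stack=$ N Q b  input=b d f f f $  — match b
step 3: stack=$ N Q  input=d f f f $  — expand Q -> d N f
step 4: stack=$ N f N d  input=d f f f $  — match d
step 5: stack=$ N f N  input=f f f $  — expand N -> f
step 6: stack=$ N f f  input=f f f $  — match f
step 7: stack=$ N f  input=f f $  — match f
Stack after step 7: $ N (top = N).

N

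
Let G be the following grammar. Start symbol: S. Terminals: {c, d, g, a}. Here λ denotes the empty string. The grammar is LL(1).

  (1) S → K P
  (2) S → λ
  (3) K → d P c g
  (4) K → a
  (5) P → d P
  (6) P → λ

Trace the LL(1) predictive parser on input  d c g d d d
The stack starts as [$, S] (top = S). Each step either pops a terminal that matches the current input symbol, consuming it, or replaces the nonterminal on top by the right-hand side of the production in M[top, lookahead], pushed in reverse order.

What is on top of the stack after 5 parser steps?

g

step 1: stack=$ S  input=d c g d d d $  — expand S → K P
step 2: stack=$ P K  input=d c g d d d $  — expand K → d P c g
step 3: stack=$ P g c P d  input=d c g d d d $  — match d
step 4: stack=$ P g c P  input=c g d d d $  — expand P → λ
step 5: stack=$ P g c  input=c g d d d $  — match c
Stack after step 5: $ P g (top = g).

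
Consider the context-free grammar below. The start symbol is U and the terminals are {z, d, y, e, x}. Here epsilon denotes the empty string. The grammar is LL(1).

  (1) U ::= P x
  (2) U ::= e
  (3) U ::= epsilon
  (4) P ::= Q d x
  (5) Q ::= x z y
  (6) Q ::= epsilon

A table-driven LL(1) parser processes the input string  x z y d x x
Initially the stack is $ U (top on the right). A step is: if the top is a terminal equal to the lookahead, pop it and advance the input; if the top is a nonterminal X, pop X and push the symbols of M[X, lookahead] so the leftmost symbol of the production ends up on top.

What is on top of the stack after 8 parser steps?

     Stack          Input          Action
  1  $ U            x z y d x x $  expand U ::= P x
  2  $ x P          x z y d x x $  expand P ::= Q d x
  3  $ x x d Q      x z y d x x $  expand Q ::= x z y
  4  $ x x d y z x  x z y d x x $  match x
  5  $ x x d y z    z y d x x $    match z
  6  $ x x d y      y d x x $      match y
  7  $ x x d        d x x $        match d
  8  $ x x          x x $          match x
Stack after step 8: $ x (top = x).

x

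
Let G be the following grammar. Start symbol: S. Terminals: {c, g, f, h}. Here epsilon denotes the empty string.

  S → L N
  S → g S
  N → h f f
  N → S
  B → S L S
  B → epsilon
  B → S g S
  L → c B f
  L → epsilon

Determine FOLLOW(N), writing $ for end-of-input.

{$, c, f, g, h}

FIRST(L): from L→c B f we get {c}; from L→epsilon we get {epsilon}. So FIRST(L) = {epsilon, c}.
FIRST(S): from S→L N we get {c, g, h}; from S→g S we get {g}. So FIRST(S) = {c, g, h}.
FIRST(N): from N→h f f we get {h}; from N→S we get {c, g, h}. So FIRST(N) = {c, g, h}.
FIRST(B): from B→S L S we get {c, g, h}; from B→epsilon we get {epsilon}; from B→S g S we get {c, g, h}. So FIRST(B) = {epsilon, c, g, h}.
FOLLOW(S) includes $ since S is the start symbol.
FOLLOW(B): in L→c B f, B is followed by f with FIRST {f}. Thus FOLLOW(B) = {f}.
FOLLOW(L): in S→L N, L is followed by N with FIRST {c, g, h}; in B→S L S, L is followed by S with FIRST {c, g, h}. Thus FOLLOW(L) = {c, g, h}.
FOLLOW(S): in S→g S, the suffix after S is empty (adds nothing new); in N→S, the suffix after S is empty, so FOLLOW(S) ⊇ FOLLOW(N) = {$, c, f, g, h}; in B→S L S (occurrence 1), S is followed by L S with FIRST {c, g, h}; in B→S L S (occurrence 2), the suffix after S is empty, so FOLLOW(S) ⊇ FOLLOW(B) = {f}; in B→S g S (occurrence 1), S is followed by g S with FIRST {g}; in B→S g S (occurrence 2), the suffix after S is empty, so FOLLOW(S) ⊇ FOLLOW(B) = {f}. Thus FOLLOW(S) = {$, c, f, g, h}.
FOLLOW(N): in S→L N, the suffix after N is empty, so FOLLOW(N) ⊇ FOLLOW(S) = {$, c, f, g, h}. Thus FOLLOW(N) = {$, c, f, g, h}.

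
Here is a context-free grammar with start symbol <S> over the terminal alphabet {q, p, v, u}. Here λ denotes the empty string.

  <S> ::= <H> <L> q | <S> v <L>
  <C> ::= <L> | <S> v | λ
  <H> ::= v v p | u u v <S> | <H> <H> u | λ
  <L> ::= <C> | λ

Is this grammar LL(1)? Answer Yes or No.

No

FIRST(<S>) = {q, u, v}
FIRST(<C>) = {λ, q, u, v}
FIRST(<H>) = {λ, u, v}
FIRST(<L>) = {λ, q, u, v}
FOLLOW(<S>) = {$, q, u, v}
FOLLOW(<C>) = {$, q, u, v}
FOLLOW(<H>) = {q, u, v}
FOLLOW(<L>) = {$, q, u, v}
Cell M[<C>, $] receives both <C> ::= <L> and <C> ::= λ — the grammar is not LL(1).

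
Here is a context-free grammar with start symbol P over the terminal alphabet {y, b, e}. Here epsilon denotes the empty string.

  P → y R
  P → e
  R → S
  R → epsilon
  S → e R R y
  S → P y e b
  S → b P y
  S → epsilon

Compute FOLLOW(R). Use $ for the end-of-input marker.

FIRST(P): from P→y R we get {y}; from P→e we get {e}. So FIRST(P) = {e, y}.
FIRST(S): from S→e R R y we get {e}; from S→P y e b we get {e, y}; from S→b P y we get {b}; from S→epsilon we get {epsilon}. So FIRST(S) = {epsilon, b, e, y}.
FIRST(R): from R→S we get {epsilon, b, e, y}; from R→epsilon we get {epsilon}. So FIRST(R) = {epsilon, b, e, y}.
FOLLOW(P) includes $ since P is the start symbol.
FOLLOW(P): in S→P y e b, P is followed by y e b with FIRST {y}; in S→b P y, P is followed by y with FIRST {y}. Thus FOLLOW(P) = {$, y}.
FOLLOW(R): in P→y R, the suffix after R is empty, so FOLLOW(R) ⊇ FOLLOW(P) = {$, y}; in S→e R R y (occurrence 1), R is followed by R y with FIRST {b, e, y}; in S→e R R y (occurrence 2), R is followed by y with FIRST {y}. Thus FOLLOW(R) = {$, b, e, y}.
FOLLOW(S): in R→S, the suffix after S is empty, so FOLLOW(S) ⊇ FOLLOW(R) = {$, b, e, y}. Thus FOLLOW(S) = {$, b, e, y}.

{$, b, e, y}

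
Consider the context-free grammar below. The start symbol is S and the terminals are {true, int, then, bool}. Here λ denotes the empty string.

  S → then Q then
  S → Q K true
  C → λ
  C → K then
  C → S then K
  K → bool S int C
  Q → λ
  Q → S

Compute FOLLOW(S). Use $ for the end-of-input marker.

{$, bool, int, then}

FIRST(K): from K→bool S int C we get {bool}. So FIRST(K) = {bool}.
FIRST(S): from S→then Q then we get {then}; from S→Q K true we get {bool, then}. So FIRST(S) = {bool, then}.
FIRST(C): from C→λ we get {λ}; from C→K then we get {bool}; from C→S then K we get {bool, then}. So FIRST(C) = {λ, bool, then}.
FIRST(Q): from Q→λ we get {λ}; from Q→S we get {bool, then}. So FIRST(Q) = {λ, bool, then}.
FOLLOW(S) includes $ since S is the start symbol.
FOLLOW(Q): in S→then Q then, Q is followed by then with FIRST {then}; in S→Q K true, Q is followed by K true with FIRST {bool}. Thus FOLLOW(Q) = {bool, then}.
FOLLOW(S): in C→S then K, S is followed by then K with FIRST {then}; in K→bool S int C, S is followed by int C with FIRST {int}; in Q→S, the suffix after S is empty, so FOLLOW(S) ⊇ FOLLOW(Q) = {bool, then}. Thus FOLLOW(S) = {$, bool, int, then}.
FOLLOW(C): in K→bool S int C, the suffix after C is empty, so FOLLOW(C) ⊇ FOLLOW(K) = {then, true}. Thus FOLLOW(C) = {then, true}.
FOLLOW(K): in S→Q K true, K is followed by true with FIRST {true}; in C→K then, K is followed by then with FIRST {then}; in C→S then K, the suffix after K is empty, so FOLLOW(K) ⊇ FOLLOW(C) = {then, true}. Thus FOLLOW(K) = {then, true}.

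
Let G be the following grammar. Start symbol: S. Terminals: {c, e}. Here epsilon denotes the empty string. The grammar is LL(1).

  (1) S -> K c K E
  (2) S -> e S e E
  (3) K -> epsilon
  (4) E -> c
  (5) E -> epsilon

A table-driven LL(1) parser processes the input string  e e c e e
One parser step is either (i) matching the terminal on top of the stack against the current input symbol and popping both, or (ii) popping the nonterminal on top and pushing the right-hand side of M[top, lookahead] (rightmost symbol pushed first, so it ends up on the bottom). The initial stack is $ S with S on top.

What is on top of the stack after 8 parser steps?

E

     Stack              Input        Action
  1  $ S                e e c e e $  expand S -> e S e E
  2  $ E e S e          e e c e e $  match e
  3  $ E e S            e c e e $    expand S -> e S e E
  4  $ E e E e S e      e c e e $    match e
  5  $ E e E e S        c e e $      expand S -> K c K E
  6  $ E e E e E K c K  c e e $      expand K -> epsilon
  7  $ E e E e E K c    c e e $      match c
  8  $ E e E e E K      e e $        expand K -> epsilon
Stack after step 8: $ E e E e E (top = E).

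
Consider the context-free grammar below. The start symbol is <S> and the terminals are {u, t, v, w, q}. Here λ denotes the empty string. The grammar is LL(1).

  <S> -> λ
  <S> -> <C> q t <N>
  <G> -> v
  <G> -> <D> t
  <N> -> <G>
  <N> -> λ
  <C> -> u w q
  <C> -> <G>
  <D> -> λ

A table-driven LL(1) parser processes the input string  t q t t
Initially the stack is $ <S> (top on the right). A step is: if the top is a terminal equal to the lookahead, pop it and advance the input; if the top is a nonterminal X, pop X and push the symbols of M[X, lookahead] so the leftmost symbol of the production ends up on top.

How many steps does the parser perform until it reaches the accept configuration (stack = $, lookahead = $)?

11

      Stack            Input      Action
   1  $ <S>            t q t t $  expand <S> -> <C> q t <N>
   2  $ <N> t q <C>    t q t t $  expand <C> -> <G>
   3  $ <N> t q <G>    t q t t $  expand <G> -> <D> t
   4  $ <N> t q t <D>  t q t t $  expand <D> -> λ
   5  $ <N> t q t      t q t t $  match t
   6  $ <N> t q        q t t $    match q
   7  $ <N> t          t t $      match t
   8  $ <N>            t $        expand <N> -> <G>
   9  $ <G>            t $        expand <G> -> <D> t
  10  $ t <D>          t $        expand <D> -> λ
  11  $ t              t $        match t
Accept reached after 11 steps.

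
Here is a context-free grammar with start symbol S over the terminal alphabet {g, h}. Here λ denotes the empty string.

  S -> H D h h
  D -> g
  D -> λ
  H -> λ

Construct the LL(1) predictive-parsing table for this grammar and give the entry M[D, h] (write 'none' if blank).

FIRST(D): from D->g we get {g}; from D->λ we get {λ}. So FIRST(D) = {λ, g}.
FIRST(H): from H->λ we get {λ}. So FIRST(H) = {λ}.
FIRST(S): from S->H D h h we get {g, h}. So FIRST(S) = {g, h}.
FOLLOW(S) includes $ since S is the start symbol.
FOLLOW(D): in S->H D h h, D is followed by h h with FIRST {h}. Thus FOLLOW(D) = {h}.
For D -> g: FIRST(g) = {g}, so it goes in M[D, t] for t ∈ {g}.
For D -> λ: FIRST(λ) = {λ}, so it goes in M[D, t] for t ∈ {}; since λ ∈ FIRST, also for every t ∈ FOLLOW(D) = {h}.

D -> λ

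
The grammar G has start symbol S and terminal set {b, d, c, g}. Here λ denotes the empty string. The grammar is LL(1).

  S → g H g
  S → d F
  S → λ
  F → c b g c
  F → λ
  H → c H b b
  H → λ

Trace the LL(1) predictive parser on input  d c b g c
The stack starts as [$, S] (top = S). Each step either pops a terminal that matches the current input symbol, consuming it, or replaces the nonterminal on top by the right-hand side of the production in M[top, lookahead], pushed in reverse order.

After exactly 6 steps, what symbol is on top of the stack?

c

     Stack      Input        Action
  1  $ S        d c b g c $  expand S → d F
  2  $ F d      d c b g c $  match d
  3  $ F        c b g c $    expand F → c b g c
  4  $ c g b c  c b g c $    match c
  5  $ c g b    b g c $      match b
  6  $ c g      g c $        match g
Stack after step 6: $ c (top = c).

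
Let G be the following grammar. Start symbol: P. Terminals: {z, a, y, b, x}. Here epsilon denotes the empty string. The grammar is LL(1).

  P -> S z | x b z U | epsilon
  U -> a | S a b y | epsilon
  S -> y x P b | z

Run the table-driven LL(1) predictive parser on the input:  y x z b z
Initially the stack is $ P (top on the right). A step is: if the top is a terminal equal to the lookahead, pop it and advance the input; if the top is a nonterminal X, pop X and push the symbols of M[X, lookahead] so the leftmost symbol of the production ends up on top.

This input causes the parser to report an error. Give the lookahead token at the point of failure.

step 1: stack=$ P  input=y x z b z $  — expand P -> S z
step 2: stack=$ z S  input=y x z b z $  — expand S -> y x P b
step 3: stack=$ z b P x y  input=y x z b z $  — match y
step 4: stack=$ z b P x  input=x z b z $  — match x
step 5: stack=$ z b P  input=z b z $  — expand P -> S z
step 6: stack=$ z b z S  input=z b z $  — expand S -> z
step 7: stack=$ z b z z  input=z b z $  — match z
step 8: stack=$ z b z  input=b z $  — error: top is terminal z but lookahead is b

b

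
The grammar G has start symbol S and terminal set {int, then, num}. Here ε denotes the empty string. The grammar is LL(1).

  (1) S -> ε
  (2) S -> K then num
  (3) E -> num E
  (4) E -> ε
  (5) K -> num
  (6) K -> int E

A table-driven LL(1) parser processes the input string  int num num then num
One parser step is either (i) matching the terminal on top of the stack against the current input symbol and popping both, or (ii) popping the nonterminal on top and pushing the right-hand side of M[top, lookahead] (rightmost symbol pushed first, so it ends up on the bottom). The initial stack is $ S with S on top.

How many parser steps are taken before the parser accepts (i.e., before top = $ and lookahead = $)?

step 1: stack=$ S  input=int num num then num $  — expand S -> K then num
step 2: stack=$ num then K  input=int num num then num $  — expand K -> int E
step 3: stack=$ num then E int  input=int num num then num $  — match int
step 4: stack=$ num then E  input=num num then num $  — expand E -> num E
step 5: stack=$ num then E num  input=num num then num $  — match num
step 6: stack=$ num then E  input=num then num $  — expand E -> num E
step 7: stack=$ num then E num  input=num then num $  — match num
step 8: stack=$ num then E  input=then num $  — expand E -> ε
step 9: stack=$ num then  input=then num $  — match then
step 10: stack=$ num  input=num $  — match num
Accept reached after 10 steps.

10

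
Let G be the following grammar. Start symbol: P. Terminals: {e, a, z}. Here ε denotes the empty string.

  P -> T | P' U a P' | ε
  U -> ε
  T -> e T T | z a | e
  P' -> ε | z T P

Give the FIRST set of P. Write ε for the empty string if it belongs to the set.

FIRST(U) = {ε}
FIRST(T) = {e, z}
FIRST(P') = {ε, z}
FIRST(P) = {ε, a, e, z}  (via T, P' U a P')

{ε, a, e, z}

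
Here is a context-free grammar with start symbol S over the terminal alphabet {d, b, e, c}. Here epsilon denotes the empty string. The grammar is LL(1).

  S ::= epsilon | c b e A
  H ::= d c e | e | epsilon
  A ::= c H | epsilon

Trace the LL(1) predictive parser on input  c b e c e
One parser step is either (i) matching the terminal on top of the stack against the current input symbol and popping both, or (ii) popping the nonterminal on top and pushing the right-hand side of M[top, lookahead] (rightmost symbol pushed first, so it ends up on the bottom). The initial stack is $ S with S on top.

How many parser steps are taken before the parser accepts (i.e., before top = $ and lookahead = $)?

8

step 1: stack=$ S  input=c b e c e $  — expand S ::= c b e A
step 2: stack=$ A e b c  input=c b e c e $  — match c
step 3: stack=$ A e b  input=b e c e $  — match b
step 4: stack=$ A e  input=e c e $  — match e
step 5: stack=$ A  input=c e $  — expand A ::= c H
step 6: stack=$ H c  input=c e $  — match c
step 7: stack=$ H  input=e $  — expand H ::= e
step 8: stack=$ e  input=e $  — match e
Accept reached after 8 steps.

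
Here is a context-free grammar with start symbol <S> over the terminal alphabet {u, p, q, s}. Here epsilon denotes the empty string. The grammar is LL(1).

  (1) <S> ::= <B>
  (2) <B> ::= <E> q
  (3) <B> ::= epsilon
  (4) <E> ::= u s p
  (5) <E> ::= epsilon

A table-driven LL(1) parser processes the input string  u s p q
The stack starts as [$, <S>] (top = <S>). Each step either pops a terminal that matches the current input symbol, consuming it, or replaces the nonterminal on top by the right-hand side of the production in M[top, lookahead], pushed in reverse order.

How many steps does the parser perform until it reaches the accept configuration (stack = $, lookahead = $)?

step 1: stack=$ <S>  input=u s p q $  — expand <S> ::= <B>
step 2: stack=$ <B>  input=u s p q $  — expand <B> ::= <E> q
step 3: stack=$ q <E>  input=u s p q $  — expand <E> ::= u s p
step 4: stack=$ q p s u  input=u s p q $  — match u
step 5: stack=$ q p s  input=s p q $  — match s
step 6: stack=$ q p  input=p q $  — match p
step 7: stack=$ q  input=q $  — match q
Accept reached after 7 steps.

7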